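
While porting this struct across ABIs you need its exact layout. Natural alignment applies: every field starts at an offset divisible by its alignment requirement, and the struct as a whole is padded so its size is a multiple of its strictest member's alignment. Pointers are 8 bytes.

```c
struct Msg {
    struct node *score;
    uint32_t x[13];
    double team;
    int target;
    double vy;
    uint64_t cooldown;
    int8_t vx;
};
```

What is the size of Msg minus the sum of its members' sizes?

@0: score [8B, align 8] → 8
@8: x [52B, align 4] → 60
+4 pad (align 8)
@64: team [8B, align 8] → 72
@72: target [4B, align 4] → 76
+4 pad (align 8)
@80: vy [8B, align 8] → 88
@88: cooldown [8B, align 8] → 96
@96: vx [1B, align 1] → 97
+7 tail pad (align 8)
size 104, align 8
data bytes 89, size 104 → padding 15

15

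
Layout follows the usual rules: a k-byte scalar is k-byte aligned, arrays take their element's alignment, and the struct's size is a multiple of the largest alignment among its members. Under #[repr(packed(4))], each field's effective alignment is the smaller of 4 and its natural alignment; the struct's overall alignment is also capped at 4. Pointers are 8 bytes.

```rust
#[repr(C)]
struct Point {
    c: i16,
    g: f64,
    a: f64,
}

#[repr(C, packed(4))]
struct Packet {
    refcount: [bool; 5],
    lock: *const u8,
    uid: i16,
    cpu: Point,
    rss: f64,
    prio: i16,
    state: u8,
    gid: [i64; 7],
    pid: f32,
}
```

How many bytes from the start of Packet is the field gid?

56

Point: @0: c [2B, align 2] → 2; +6 pad (align 8); @8: g [8B, align 8] → 16; @16: a [8B, align 8] → 24; size 24, align 8
@0: refcount [5B, align 1] → 5
+3 pad (align 4)
@8: lock [8B, align 4] → 16
@16: uid [2B, align 2] → 18
+2 pad (align 4)
@20: cpu [24B, align 4] → 44
@44: rss [8B, align 4] → 52
@52: prio [2B, align 2] → 54
@54: state [1B, align 1] → 55
+1 pad (align 4)
@56: gid [56B, align 4] → 112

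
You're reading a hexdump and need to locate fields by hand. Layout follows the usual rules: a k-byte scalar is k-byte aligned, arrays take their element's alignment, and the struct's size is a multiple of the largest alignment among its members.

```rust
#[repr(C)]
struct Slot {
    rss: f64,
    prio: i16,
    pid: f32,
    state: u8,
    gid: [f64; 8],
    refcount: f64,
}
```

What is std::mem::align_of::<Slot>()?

8

member alignments: rss=8, prio=2, pid=4, state=1, gid=8, refcount=8
max = 8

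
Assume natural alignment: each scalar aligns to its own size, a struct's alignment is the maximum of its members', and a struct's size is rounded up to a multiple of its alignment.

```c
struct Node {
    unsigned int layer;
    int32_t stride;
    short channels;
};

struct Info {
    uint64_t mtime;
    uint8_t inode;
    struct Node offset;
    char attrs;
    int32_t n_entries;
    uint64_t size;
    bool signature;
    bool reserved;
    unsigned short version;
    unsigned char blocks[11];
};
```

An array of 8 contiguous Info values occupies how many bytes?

448

Node: 0..4  layer  (4B, 4-aligned); 4..8  stride  (4B, 4-aligned); 8..10  channels  (2B, 2-aligned); 10..12  -- tail padding (2B); sizeof = 12, alignof = 4
0..8  mtime  (8B, 8-aligned)
8..9  inode  (1B, 1-aligned)
9..12  -- padding (3B)
12..24  offset  (12B, 4-aligned)
24..25  attrs  (1B, 1-aligned)
25..28  -- padding (3B)
28..32  n_entries  (4B, 4-aligned)
32..40  size  (8B, 8-aligned)
40..41  signature  (1B, 1-aligned)
41..42  reserved  (1B, 1-aligned)
42..44  version  (2B, 2-aligned)
44..55  blocks  (11B, 1-aligned)
55..56  -- tail padding (1B)
sizeof = 56, alignof = 8
array of 8: 8 × 56 = 448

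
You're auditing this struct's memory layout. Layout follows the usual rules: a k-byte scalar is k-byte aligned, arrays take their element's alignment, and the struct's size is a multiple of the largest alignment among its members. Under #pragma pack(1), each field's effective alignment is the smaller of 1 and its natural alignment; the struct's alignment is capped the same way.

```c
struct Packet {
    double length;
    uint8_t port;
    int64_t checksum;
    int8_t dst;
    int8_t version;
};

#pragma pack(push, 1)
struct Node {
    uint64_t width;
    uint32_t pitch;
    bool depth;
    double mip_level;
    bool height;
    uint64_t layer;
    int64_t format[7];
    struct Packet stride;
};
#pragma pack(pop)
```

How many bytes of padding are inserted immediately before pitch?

0

Packet: 0..8  length  (8B, 8-aligned); 8..9  port  (1B, 1-aligned); 9..16  -- padding (7B); 16..24  checksum  (8B, 8-aligned); 24..25  dst  (1B, 1-aligned); 25..26  version  (1B, 1-aligned); 26..32  -- tail padding (6B); sizeof = 32, alignof = 8
0..8  width  (8B, 1-aligned)
8..12  pitch  (4B, 1-aligned)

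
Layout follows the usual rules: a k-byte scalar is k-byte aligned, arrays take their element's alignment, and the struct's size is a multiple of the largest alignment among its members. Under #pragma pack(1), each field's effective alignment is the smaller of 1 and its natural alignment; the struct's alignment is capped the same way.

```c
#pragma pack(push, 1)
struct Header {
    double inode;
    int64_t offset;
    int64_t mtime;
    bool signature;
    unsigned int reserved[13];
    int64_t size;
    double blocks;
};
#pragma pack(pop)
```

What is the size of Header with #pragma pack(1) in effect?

0..8  inode  (8B, 1-aligned)
8..16  offset  (8B, 1-aligned)
16..24  mtime  (8B, 1-aligned)
24..25  signature  (1B, 1-aligned)
25..77  reserved  (52B, 1-aligned)
77..85  size  (8B, 1-aligned)
85..93  blocks  (8B, 1-aligned)
sizeof = 93, alignof = 1

93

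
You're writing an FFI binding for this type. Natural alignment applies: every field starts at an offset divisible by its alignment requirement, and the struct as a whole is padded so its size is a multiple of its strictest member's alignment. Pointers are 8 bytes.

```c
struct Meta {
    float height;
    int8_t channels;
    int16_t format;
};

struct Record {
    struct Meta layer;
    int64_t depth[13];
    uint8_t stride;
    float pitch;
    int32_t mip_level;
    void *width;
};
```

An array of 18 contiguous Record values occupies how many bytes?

2448

Meta: height at 0 (size 4, align 4) → ends 4; channels at 4 (size 1, align 1) → ends 5; pad 1 to align 2 for format; format at 6 (size 2, align 2) → ends 8; total 8 bytes, alignment 4
layer at 0 (size 8, align 4) → ends 8
depth at 8 (size 104, align 8) → ends 112
stride at 112 (size 1, align 1) → ends 113
pad 3 to align 4 for pitch
pitch at 116 (size 4, align 4) → ends 120
mip_level at 120 (size 4, align 4) → ends 124
pad 4 to align 8 for width
width at 128 (size 8, align 8) → ends 136
total 136 bytes, alignment 8
array of 18: 18 × 136 = 2448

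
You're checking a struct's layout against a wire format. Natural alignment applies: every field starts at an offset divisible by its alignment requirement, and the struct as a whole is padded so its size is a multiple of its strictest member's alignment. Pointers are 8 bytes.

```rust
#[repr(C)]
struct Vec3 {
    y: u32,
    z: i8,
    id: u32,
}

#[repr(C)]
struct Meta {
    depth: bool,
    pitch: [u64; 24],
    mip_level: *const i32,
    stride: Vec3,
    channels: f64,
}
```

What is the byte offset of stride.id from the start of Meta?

Vec3: y at 0 (size 4, align 4) → ends 4; z at 4 (size 1, align 1) → ends 5; pad 3 to align 4 for id; id at 8 (size 4, align 4) → ends 12; total 12 bytes, alignment 4
depth at 0 (size 1, align 1) → ends 1
pad 7 to align 8 for pitch
pitch at 8 (size 192, align 8) → ends 200
mip_level at 200 (size 8, align 8) → ends 208
stride at 208 (size 12, align 4) → ends 220
within Vec3: id at 8
208 + 8 = 216

216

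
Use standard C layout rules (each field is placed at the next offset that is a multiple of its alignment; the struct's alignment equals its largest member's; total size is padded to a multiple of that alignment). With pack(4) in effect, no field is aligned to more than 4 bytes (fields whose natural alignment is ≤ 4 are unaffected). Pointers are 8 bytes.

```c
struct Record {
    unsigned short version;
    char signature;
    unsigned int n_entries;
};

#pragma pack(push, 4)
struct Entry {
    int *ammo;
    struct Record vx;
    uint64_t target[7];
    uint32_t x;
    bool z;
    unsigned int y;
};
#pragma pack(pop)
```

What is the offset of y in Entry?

80

Record: version at 0 (size 2, align 2) → ends 2; signature at 2 (size 1, align 1) → ends 3; pad 1 to align 4 for n_entries; n_entries at 4 (size 4, align 4) → ends 8; total 8 bytes, alignment 4
ammo at 0 (size 8, align 4) → ends 8
vx at 8 (size 8, align 4) → ends 16
target at 16 (size 56, align 4) → ends 72
x at 72 (size 4, align 4) → ends 76
z at 76 (size 1, align 1) → ends 77
pad 3 to align 4 for y
y at 80 (size 4, align 4) → ends 84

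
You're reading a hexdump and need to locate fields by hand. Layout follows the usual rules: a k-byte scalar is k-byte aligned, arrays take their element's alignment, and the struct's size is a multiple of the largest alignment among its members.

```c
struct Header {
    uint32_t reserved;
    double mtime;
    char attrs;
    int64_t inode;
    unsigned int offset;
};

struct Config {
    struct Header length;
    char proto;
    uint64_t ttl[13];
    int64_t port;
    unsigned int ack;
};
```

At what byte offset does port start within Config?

Header: reserved at 0 (size 4, align 4) → ends 4; pad 4 to align 8 for mtime; mtime at 8 (size 8, align 8) → ends 16; attrs at 16 (size 1, align 1) → ends 17; pad 7 to align 8 for inode; inode at 24 (size 8, align 8) → ends 32; offset at 32 (size 4, align 4) → ends 36; tail pad 4 to reach multiple of 8; total 40 bytes, alignment 8
length at 0 (size 40, align 8) → ends 40
proto at 40 (size 1, align 1) → ends 41
pad 7 to align 8 for ttl
ttl at 48 (size 104, align 8) → ends 152
port at 152 (size 8, align 8) → ends 160

152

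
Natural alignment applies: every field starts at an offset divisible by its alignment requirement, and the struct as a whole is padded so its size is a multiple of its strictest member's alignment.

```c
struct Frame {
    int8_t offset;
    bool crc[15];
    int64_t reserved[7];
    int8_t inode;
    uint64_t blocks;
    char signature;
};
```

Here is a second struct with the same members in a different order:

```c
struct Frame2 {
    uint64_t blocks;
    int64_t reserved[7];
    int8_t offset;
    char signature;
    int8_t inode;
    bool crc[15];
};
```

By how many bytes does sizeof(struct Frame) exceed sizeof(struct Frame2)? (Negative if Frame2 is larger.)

8

@0: offset [1B, align 1] → 1
@1: crc [15B, align 1] → 16
@16: reserved [56B, align 8] → 72
@72: inode [1B, align 1] → 73
+7 pad (align 8)
@80: blocks [8B, align 8] → 88
@88: signature [1B, align 1] → 89
+7 tail pad (align 8)
size 96, align 8
— Frame2 —
@0: blocks [8B, align 8] → 8
@8: reserved [56B, align 8] → 64
@64: offset [1B, align 1] → 65
@65: signature [1B, align 1] → 66
@66: inode [1B, align 1] → 67
@67: crc [15B, align 1] → 82
+6 tail pad (align 8)
size 88, align 8
96 − 88 = 8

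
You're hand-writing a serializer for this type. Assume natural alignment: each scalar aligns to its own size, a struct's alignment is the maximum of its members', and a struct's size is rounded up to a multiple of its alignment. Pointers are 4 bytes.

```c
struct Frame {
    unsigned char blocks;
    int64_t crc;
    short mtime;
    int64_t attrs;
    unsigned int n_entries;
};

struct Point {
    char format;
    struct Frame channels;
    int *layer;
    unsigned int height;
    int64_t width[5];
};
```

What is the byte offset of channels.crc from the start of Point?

Frame: 0..1  blocks  (1B, 1-aligned); 1..8  -- padding (7B); 8..16  crc  (8B, 8-aligned); 16..18  mtime  (2B, 2-aligned); 18..24  -- padding (6B); 24..32  attrs  (8B, 8-aligned); 32..36  n_entries  (4B, 4-aligned); 36..40  -- tail padding (4B); sizeof = 40, alignof = 8
0..1  format  (1B, 1-aligned)
1..8  -- padding (7B)
8..48  channels  (40B, 8-aligned)
within Frame: crc at 8
8 + 8 = 16

16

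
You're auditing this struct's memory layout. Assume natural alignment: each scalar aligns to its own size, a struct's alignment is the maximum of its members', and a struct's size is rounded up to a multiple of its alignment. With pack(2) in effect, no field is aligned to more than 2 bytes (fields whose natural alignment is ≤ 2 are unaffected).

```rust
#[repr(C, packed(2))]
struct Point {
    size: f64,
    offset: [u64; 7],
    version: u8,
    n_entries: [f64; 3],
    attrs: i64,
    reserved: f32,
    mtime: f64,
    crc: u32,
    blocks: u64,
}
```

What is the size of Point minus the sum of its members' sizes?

size at 0 (size 8, align 2) → ends 8
offset at 8 (size 56, align 2) → ends 64
version at 64 (size 1, align 1) → ends 65
pad 1 to align 2 for n_entries
n_entries at 66 (size 24, align 2) → ends 90
attrs at 90 (size 8, align 2) → ends 98
reserved at 98 (size 4, align 2) → ends 102
mtime at 102 (size 8, align 2) → ends 110
crc at 110 (size 4, align 2) → ends 114
blocks at 114 (size 8, align 2) → ends 122
total 122 bytes, alignment 2
data bytes 121, size 122 → padding 1

1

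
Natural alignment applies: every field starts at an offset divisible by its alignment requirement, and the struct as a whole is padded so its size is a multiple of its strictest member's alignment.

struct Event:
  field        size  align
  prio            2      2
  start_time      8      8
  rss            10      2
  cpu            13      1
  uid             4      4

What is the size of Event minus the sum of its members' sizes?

11

prio at 0 (size 2, align 2) → ends 2
pad 6 to align 8 for start_time
start_time at 8 (size 8, align 8) → ends 16
rss at 16 (size 10, align 2) → ends 26
cpu at 26 (size 13, align 1) → ends 39
pad 1 to align 4 for uid
uid at 40 (size 4, align 4) → ends 44
tail pad 4 to reach multiple of 8
total 48 bytes, alignment 8
data bytes 37, size 48 → padding 11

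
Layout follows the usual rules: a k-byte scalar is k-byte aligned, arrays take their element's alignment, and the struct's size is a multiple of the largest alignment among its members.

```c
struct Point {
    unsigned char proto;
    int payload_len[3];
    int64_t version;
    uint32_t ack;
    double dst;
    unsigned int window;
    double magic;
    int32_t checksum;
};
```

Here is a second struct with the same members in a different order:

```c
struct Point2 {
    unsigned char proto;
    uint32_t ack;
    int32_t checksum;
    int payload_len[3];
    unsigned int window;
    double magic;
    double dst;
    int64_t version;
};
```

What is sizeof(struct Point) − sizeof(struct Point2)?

8

@0: proto [1B, align 1] → 1
+3 pad (align 4)
@4: payload_len [12B, align 4] → 16
@16: version [8B, align 8] → 24
@24: ack [4B, align 4] → 28
+4 pad (align 8)
@32: dst [8B, align 8] → 40
@40: window [4B, align 4] → 44
+4 pad (align 8)
@48: magic [8B, align 8] → 56
@56: checksum [4B, align 4] → 60
+4 tail pad (align 8)
size 64, align 8
— Point2 —
@0: proto [1B, align 1] → 1
+3 pad (align 4)
@4: ack [4B, align 4] → 8
@8: checksum [4B, align 4] → 12
@12: payload_len [12B, align 4] → 24
@24: window [4B, align 4] → 28
+4 pad (align 8)
@32: magic [8B, align 8] → 40
@40: dst [8B, align 8] → 48
@48: version [8B, align 8] → 56
size 56, align 8
64 − 56 = 8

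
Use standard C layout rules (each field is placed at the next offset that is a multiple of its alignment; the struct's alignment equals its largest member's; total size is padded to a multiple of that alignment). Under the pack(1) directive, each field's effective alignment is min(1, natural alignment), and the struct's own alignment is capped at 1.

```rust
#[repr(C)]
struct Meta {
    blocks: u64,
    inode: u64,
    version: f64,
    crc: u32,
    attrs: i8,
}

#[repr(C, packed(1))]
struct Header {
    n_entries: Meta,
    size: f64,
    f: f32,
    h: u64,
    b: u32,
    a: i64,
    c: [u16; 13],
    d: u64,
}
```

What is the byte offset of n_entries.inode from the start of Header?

Meta: @0: blocks [8B, align 8] → 8; @8: inode [8B, align 8] → 16; @16: version [8B, align 8] → 24; @24: crc [4B, align 4] → 28; @28: attrs [1B, align 1] → 29; +3 tail pad (align 8); size 32, align 8
@0: n_entries [32B, align 1] → 32
within Meta: inode at 8
0 + 8 = 8

8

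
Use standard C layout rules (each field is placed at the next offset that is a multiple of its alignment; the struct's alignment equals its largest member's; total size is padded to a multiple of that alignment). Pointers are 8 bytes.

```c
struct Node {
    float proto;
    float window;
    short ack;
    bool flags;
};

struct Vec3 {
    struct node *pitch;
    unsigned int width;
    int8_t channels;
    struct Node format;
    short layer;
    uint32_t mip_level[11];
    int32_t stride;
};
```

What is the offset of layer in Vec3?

28

Node: 0..4  proto  (4B, 4-aligned); 4..8  window  (4B, 4-aligned); 8..10  ack  (2B, 2-aligned); 10..11  flags  (1B, 1-aligned); 11..12  -- tail padding (1B); sizeof = 12, alignof = 4
0..8  pitch  (8B, 8-aligned)
8..12  width  (4B, 4-aligned)
12..13  channels  (1B, 1-aligned)
13..16  -- padding (3B)
16..28  format  (12B, 4-aligned)
28..30  layer  (2B, 2-aligned)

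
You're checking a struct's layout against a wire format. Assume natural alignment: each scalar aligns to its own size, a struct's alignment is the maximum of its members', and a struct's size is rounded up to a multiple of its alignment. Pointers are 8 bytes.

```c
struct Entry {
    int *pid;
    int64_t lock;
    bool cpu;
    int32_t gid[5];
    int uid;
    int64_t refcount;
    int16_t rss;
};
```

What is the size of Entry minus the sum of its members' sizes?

13

pid at 0 (size 8, align 8) → ends 8
lock at 8 (size 8, align 8) → ends 16
cpu at 16 (size 1, align 1) → ends 17
pad 3 to align 4 for gid
gid at 20 (size 20, align 4) → ends 40
uid at 40 (size 4, align 4) → ends 44
pad 4 to align 8 for refcount
refcount at 48 (size 8, align 8) → ends 56
rss at 56 (size 2, align 2) → ends 58
tail pad 6 to reach multiple of 8
total 64 bytes, alignment 8
data bytes 51, size 64 → padding 13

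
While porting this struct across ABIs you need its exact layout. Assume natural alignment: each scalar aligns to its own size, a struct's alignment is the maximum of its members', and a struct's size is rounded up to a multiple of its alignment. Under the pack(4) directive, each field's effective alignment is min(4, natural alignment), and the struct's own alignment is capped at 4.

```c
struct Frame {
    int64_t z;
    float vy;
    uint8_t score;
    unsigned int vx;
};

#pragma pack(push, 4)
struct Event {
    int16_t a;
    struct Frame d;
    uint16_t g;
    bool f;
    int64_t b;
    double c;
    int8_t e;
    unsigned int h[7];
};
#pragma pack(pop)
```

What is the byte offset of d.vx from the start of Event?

Frame: 0..8  z  (8B, 8-aligned); 8..12  vy  (4B, 4-aligned); 12..13  score  (1B, 1-aligned); 13..16  -- padding (3B); 16..20  vx  (4B, 4-aligned); 20..24  -- tail padding (4B); sizeof = 24, alignof = 8
0..2  a  (2B, 2-aligned)
2..4  -- padding (2B)
4..28  d  (24B, 4-aligned)
within Frame: vx at 16
4 + 16 = 20

20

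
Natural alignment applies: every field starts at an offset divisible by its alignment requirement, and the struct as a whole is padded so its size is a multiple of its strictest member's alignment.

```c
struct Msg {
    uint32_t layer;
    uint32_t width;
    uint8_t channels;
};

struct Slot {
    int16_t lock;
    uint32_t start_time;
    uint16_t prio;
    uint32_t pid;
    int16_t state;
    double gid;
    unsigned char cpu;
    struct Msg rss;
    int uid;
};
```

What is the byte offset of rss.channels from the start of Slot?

Msg: layer at 0 (size 4, align 4) → ends 4; width at 4 (size 4, align 4) → ends 8; channels at 8 (size 1, align 1) → ends 9; tail pad 3 to reach multiple of 4; total 12 bytes, alignment 4
lock at 0 (size 2, align 2) → ends 2
pad 2 to align 4 for start_time
start_time at 4 (size 4, align 4) → ends 8
prio at 8 (size 2, align 2) → ends 10
pad 2 to align 4 for pid
pid at 12 (size 4, align 4) → ends 16
state at 16 (size 2, align 2) → ends 18
pad 6 to align 8 for gid
gid at 24 (size 8, align 8) → ends 32
cpu at 32 (size 1, align 1) → ends 33
pad 3 to align 4 for rss
rss at 36 (size 12, align 4) → ends 48
within Msg: channels at 8
36 + 8 = 44

44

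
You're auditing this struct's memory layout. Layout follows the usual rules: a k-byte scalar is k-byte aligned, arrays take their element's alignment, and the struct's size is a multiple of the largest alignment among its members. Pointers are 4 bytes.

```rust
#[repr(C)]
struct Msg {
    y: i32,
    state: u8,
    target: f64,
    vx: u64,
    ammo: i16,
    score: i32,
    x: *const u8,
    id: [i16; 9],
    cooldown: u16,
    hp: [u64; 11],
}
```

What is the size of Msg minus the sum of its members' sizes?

5

y at 0 (size 4, align 4) → ends 4
state at 4 (size 1, align 1) → ends 5
pad 3 to align 8 for target
target at 8 (size 8, align 8) → ends 16
vx at 16 (size 8, align 8) → ends 24
ammo at 24 (size 2, align 2) → ends 26
pad 2 to align 4 for score
score at 28 (size 4, align 4) → ends 32
x at 32 (size 4, align 4) → ends 36
id at 36 (size 18, align 2) → ends 54
cooldown at 54 (size 2, align 2) → ends 56
hp at 56 (size 88, align 8) → ends 144
total 144 bytes, alignment 8
data bytes 139, size 144 → padding 5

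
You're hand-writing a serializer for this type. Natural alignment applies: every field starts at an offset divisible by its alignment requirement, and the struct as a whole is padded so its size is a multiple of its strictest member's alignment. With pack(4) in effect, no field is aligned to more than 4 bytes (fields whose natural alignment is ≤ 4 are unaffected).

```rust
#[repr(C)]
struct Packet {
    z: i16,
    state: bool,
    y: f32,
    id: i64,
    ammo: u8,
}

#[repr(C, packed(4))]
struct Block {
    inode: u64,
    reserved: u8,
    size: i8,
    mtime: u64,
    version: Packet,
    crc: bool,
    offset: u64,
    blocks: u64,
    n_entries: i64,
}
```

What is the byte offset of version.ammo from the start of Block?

Packet: 0..2  z  (2B, 2-aligned); 2..3  state  (1B, 1-aligned); 3..4  -- padding (1B); 4..8  y  (4B, 4-aligned); 8..16  id  (8B, 8-aligned); 16..17  ammo  (1B, 1-aligned); 17..24  -- tail padding (7B); sizeof = 24, alignof = 8
0..8  inode  (8B, 4-aligned)
8..9  reserved  (1B, 1-aligned)
9..10  size  (1B, 1-aligned)
10..12  -- padding (2B)
12..20  mtime  (8B, 4-aligned)
20..44  version  (24B, 4-aligned)
within Packet: ammo at 16
20 + 16 = 36

36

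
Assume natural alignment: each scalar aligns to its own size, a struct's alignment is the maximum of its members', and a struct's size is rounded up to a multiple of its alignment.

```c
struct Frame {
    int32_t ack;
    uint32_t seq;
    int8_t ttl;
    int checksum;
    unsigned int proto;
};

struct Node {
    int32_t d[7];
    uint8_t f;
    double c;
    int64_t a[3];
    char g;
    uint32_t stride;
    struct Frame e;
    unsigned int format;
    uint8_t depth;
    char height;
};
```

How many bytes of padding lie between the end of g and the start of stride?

3

Frame: @0: ack [4B, align 4] → 4; @4: seq [4B, align 4] → 8; @8: ttl [1B, align 1] → 9; +3 pad (align 4); @12: checksum [4B, align 4] → 16; @16: proto [4B, align 4] → 20; size 20, align 4
@0: d [28B, align 4] → 28
@28: f [1B, align 1] → 29
+3 pad (align 8)
@32: c [8B, align 8] → 40
@40: a [24B, align 8] → 64
@64: g [1B, align 1] → 65
+3 pad (align 4)
@68: stride [4B, align 4] → 72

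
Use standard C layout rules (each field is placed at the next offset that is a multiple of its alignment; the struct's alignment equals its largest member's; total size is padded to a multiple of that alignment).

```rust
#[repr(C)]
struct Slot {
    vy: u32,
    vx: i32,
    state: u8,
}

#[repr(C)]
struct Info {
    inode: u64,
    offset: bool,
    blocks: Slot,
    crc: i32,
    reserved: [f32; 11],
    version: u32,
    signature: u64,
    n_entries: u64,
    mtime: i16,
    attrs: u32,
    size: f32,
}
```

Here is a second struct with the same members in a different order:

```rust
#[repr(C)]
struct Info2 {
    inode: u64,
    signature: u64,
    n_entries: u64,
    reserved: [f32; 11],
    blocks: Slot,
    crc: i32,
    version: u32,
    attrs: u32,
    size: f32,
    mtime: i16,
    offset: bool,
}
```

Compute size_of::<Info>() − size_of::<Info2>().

Slot: 0..4  vy  (4B, 4-aligned); 4..8  vx  (4B, 4-aligned); 8..9  state  (1B, 1-aligned); 9..12  -- tail padding (3B); sizeof = 12, alignof = 4
0..8  inode  (8B, 8-aligned)
8..9  offset  (1B, 1-aligned)
9..12  -- padding (3B)
12..24  blocks  (12B, 4-aligned)
24..28  crc  (4B, 4-aligned)
28..72  reserved  (44B, 4-aligned)
72..76  version  (4B, 4-aligned)
76..80  -- padding (4B)
80..88  signature  (8B, 8-aligned)
88..96  n_entries  (8B, 8-aligned)
96..98  mtime  (2B, 2-aligned)
98..100  -- padding (2B)
100..104  attrs  (4B, 4-aligned)
104..108  size  (4B, 4-aligned)
108..112  -- tail padding (4B)
sizeof = 112, alignof = 8
— Info2 —
0..8  inode  (8B, 8-aligned)
8..16  signature  (8B, 8-aligned)
16..24  n_entries  (8B, 8-aligned)
24..68  reserved  (44B, 4-aligned)
68..80  blocks  (12B, 4-aligned)
80..84  crc  (4B, 4-aligned)
84..88  version  (4B, 4-aligned)
88..92  attrs  (4B, 4-aligned)
92..96  size  (4B, 4-aligned)
96..98  mtime  (2B, 2-aligned)
98..99  offset  (1B, 1-aligned)
99..104  -- tail padding (5B)
sizeof = 104, alignof = 8
112 − 104 = 8

8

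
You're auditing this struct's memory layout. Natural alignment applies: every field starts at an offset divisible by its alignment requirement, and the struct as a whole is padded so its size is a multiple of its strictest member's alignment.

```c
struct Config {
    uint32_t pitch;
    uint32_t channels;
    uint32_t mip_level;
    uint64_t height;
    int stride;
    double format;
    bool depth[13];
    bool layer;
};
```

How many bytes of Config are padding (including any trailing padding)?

10

@0: pitch [4B, align 4] → 4
@4: channels [4B, align 4] → 8
@8: mip_level [4B, align 4] → 12
+4 pad (align 8)
@16: height [8B, align 8] → 24
@24: stride [4B, align 4] → 28
+4 pad (align 8)
@32: format [8B, align 8] → 40
@40: depth [13B, align 1] → 53
@53: layer [1B, align 1] → 54
+2 tail pad (align 8)
size 56, align 8
data bytes 46, size 56 → padding 10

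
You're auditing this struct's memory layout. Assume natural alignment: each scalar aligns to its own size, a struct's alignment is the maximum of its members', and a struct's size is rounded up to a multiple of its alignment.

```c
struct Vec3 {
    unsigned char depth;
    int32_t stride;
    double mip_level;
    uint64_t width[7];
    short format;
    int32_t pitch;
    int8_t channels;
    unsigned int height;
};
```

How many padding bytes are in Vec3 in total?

8

depth at 0 (size 1, align 1) → ends 1
pad 3 to align 4 for stride
stride at 4 (size 4, align 4) → ends 8
mip_level at 8 (size 8, align 8) → ends 16
width at 16 (size 56, align 8) → ends 72
format at 72 (size 2, align 2) → ends 74
pad 2 to align 4 for pitch
pitch at 76 (size 4, align 4) → ends 80
channels at 80 (size 1, align 1) → ends 81
pad 3 to align 4 for height
height at 84 (size 4, align 4) → ends 88
total 88 bytes, alignment 8
data bytes 80, size 88 → padding 8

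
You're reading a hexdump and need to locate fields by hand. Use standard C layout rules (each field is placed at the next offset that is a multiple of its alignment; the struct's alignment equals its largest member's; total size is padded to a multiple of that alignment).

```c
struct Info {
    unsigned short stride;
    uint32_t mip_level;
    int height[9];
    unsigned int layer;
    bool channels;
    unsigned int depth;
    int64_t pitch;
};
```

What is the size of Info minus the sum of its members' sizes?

5

0..2  stride  (2B, 2-aligned)
2..4  -- padding (2B)
4..8  mip_level  (4B, 4-aligned)
8..44  height  (36B, 4-aligned)
44..48  layer  (4B, 4-aligned)
48..49  channels  (1B, 1-aligned)
49..52  -- padding (3B)
52..56  depth  (4B, 4-aligned)
56..64  pitch  (8B, 8-aligned)
sizeof = 64, alignof = 8
data bytes 59, size 64 → padding 5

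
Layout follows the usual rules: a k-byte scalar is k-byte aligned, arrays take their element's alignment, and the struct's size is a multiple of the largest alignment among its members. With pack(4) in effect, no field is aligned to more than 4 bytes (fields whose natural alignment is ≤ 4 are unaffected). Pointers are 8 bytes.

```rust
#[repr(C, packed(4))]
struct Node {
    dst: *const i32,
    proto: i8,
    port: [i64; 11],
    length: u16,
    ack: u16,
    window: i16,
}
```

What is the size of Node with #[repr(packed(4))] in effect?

108

0..8  dst  (8B, 4-aligned)
8..9  proto  (1B, 1-aligned)
9..12  -- padding (3B)
12..100  port  (88B, 4-aligned)
100..102  length  (2B, 2-aligned)
102..104  ack  (2B, 2-aligned)
104..106  window  (2B, 2-aligned)
106..108  -- tail padding (2B)
sizeof = 108, alignof = 4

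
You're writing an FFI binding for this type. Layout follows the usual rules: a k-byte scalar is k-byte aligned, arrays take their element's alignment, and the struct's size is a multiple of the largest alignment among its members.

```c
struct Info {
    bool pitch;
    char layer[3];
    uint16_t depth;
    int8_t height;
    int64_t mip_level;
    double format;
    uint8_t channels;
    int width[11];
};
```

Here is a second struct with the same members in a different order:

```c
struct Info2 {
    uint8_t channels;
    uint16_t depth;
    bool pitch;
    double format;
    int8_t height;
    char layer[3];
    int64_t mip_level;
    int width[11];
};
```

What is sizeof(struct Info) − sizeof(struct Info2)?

-8

0..1  pitch  (1B, 1-aligned)
1..4  layer  (3B, 1-aligned)
4..6  depth  (2B, 2-aligned)
6..7  height  (1B, 1-aligned)
7..8  -- padding (1B)
8..16  mip_level  (8B, 8-aligned)
16..24  format  (8B, 8-aligned)
24..25  channels  (1B, 1-aligned)
25..28  -- padding (3B)
28..72  width  (44B, 4-aligned)
sizeof = 72, alignof = 8
— Info2 —
0..1  channels  (1B, 1-aligned)
1..2  -- padding (1B)
2..4  depth  (2B, 2-aligned)
4..5  pitch  (1B, 1-aligned)
5..8  -- padding (3B)
8..16  format  (8B, 8-aligned)
16..17  height  (1B, 1-aligned)
17..20  layer  (3B, 1-aligned)
20..24  -- padding (4B)
24..32  mip_level  (8B, 8-aligned)
32..76  width  (44B, 4-aligned)
76..80  -- tail padding (4B)
sizeof = 80, alignof = 8
72 − 80 = -8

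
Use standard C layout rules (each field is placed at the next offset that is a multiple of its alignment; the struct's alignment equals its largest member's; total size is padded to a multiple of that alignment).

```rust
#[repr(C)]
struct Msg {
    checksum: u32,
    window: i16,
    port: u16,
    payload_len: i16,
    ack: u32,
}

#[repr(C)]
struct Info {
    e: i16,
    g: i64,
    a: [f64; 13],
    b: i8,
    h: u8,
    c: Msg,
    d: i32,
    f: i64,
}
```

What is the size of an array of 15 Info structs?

Msg: checksum at 0 (size 4, align 4) → ends 4; window at 4 (size 2, align 2) → ends 6; port at 6 (size 2, align 2) → ends 8; payload_len at 8 (size 2, align 2) → ends 10; pad 2 to align 4 for ack; ack at 12 (size 4, align 4) → ends 16; total 16 bytes, alignment 4
e at 0 (size 2, align 2) → ends 2
pad 6 to align 8 for g
g at 8 (size 8, align 8) → ends 16
a at 16 (size 104, align 8) → ends 120
b at 120 (size 1, align 1) → ends 121
h at 121 (size 1, align 1) → ends 122
pad 2 to align 4 for c
c at 124 (size 16, align 4) → ends 140
d at 140 (size 4, align 4) → ends 144
f at 144 (size 8, align 8) → ends 152
total 152 bytes, alignment 8
array of 15: 15 × 152 = 2280

2280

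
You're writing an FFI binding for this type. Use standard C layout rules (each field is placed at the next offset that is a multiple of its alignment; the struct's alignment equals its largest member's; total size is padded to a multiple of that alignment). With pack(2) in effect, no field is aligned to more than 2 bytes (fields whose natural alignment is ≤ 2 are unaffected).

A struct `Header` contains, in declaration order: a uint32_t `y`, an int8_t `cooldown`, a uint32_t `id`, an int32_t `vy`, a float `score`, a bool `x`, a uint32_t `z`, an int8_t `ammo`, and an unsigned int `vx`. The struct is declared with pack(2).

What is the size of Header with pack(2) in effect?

30

@0: y [4B, align 2] → 4
@4: cooldown [1B, align 1] → 5
+1 pad (align 2)
@6: id [4B, align 2] → 10
@10: vy [4B, align 2] → 14
@14: score [4B, align 2] → 18
@18: x [1B, align 1] → 19
+1 pad (align 2)
@20: z [4B, align 2] → 24
@24: ammo [1B, align 1] → 25
+1 pad (align 2)
@26: vx [4B, align 2] → 30
size 30, align 2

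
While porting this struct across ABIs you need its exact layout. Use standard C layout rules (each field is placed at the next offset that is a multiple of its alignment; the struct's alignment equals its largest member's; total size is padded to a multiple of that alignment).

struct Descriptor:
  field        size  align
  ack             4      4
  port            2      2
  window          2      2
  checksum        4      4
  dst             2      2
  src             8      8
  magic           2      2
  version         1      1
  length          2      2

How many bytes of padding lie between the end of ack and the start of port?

0

0..4  ack  (4B, 4-aligned)
4..6  port  (2B, 2-aligned)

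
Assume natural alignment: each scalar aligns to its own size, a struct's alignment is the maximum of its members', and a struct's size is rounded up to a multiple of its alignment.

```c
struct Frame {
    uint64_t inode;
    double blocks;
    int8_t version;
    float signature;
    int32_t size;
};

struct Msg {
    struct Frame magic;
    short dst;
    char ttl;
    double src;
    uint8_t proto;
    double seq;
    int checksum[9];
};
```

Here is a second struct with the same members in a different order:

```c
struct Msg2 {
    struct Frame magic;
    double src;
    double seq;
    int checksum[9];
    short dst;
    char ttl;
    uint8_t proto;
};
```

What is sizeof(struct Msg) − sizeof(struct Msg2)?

16

Frame: inode at 0 (size 8, align 8) → ends 8; blocks at 8 (size 8, align 8) → ends 16; version at 16 (size 1, align 1) → ends 17; pad 3 to align 4 for signature; signature at 20 (size 4, align 4) → ends 24; size at 24 (size 4, align 4) → ends 28; tail pad 4 to reach multiple of 8; total 32 bytes, alignment 8
magic at 0 (size 32, align 8) → ends 32
dst at 32 (size 2, align 2) → ends 34
ttl at 34 (size 1, align 1) → ends 35
pad 5 to align 8 for src
src at 40 (size 8, align 8) → ends 48
proto at 48 (size 1, align 1) → ends 49
pad 7 to align 8 for seq
seq at 56 (size 8, align 8) → ends 64
checksum at 64 (size 36, align 4) → ends 100
tail pad 4 to reach multiple of 8
total 104 bytes, alignment 8
— Msg2 —
magic at 0 (size 32, align 8) → ends 32
src at 32 (size 8, align 8) → ends 40
seq at 40 (size 8, align 8) → ends 48
checksum at 48 (size 36, align 4) → ends 84
dst at 84 (size 2, align 2) → ends 86
ttl at 86 (size 1, align 1) → ends 87
proto at 87 (size 1, align 1) → ends 88
total 88 bytes, alignment 8
104 − 88 = 16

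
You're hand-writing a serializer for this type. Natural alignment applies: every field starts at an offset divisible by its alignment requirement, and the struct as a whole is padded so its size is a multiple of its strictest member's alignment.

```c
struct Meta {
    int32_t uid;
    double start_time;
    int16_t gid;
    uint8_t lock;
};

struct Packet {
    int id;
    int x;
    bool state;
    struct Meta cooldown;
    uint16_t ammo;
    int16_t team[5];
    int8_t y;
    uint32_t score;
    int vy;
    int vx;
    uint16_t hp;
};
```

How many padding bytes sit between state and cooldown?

Meta: uid at 0 (size 4, align 4) → ends 4; pad 4 to align 8 for start_time; start_time at 8 (size 8, align 8) → ends 16; gid at 16 (size 2, align 2) → ends 18; lock at 18 (size 1, align 1) → ends 19; tail pad 5 to reach multiple of 8; total 24 bytes, alignment 8
id at 0 (size 4, align 4) → ends 4
x at 4 (size 4, align 4) → ends 8
state at 8 (size 1, align 1) → ends 9
pad 7 to align 8 for cooldown
cooldown at 16 (size 24, align 8) → ends 40

7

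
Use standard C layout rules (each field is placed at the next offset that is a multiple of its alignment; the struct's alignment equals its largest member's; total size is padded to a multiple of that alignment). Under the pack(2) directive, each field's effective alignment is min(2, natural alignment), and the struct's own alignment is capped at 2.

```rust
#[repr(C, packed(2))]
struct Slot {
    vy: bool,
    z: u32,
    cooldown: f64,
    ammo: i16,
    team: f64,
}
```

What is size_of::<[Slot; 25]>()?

600

vy at 0 (size 1, align 1) → ends 1
pad 1 to align 2 for z
z at 2 (size 4, align 2) → ends 6
cooldown at 6 (size 8, align 2) → ends 14
ammo at 14 (size 2, align 2) → ends 16
team at 16 (size 8, align 2) → ends 24
total 24 bytes, alignment 2
array of 25: 25 × 24 = 600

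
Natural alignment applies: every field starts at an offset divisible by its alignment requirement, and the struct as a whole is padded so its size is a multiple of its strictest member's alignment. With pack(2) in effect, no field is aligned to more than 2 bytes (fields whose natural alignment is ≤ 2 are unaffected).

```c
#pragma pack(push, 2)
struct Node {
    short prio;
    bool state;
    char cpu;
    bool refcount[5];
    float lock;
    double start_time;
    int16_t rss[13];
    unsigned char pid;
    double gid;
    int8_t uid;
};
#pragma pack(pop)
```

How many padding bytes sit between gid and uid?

@0: prio [2B, align 2] → 2
@2: state [1B, align 1] → 3
@3: cpu [1B, align 1] → 4
@4: refcount [5B, align 1] → 9
+1 pad (align 2)
@10: lock [4B, align 2] → 14
@14: start_time [8B, align 2] → 22
@22: rss [26B, align 2] → 48
@48: pid [1B, align 1] → 49
+1 pad (align 2)
@50: gid [8B, align 2] → 58
@58: uid [1B, align 1] → 59

0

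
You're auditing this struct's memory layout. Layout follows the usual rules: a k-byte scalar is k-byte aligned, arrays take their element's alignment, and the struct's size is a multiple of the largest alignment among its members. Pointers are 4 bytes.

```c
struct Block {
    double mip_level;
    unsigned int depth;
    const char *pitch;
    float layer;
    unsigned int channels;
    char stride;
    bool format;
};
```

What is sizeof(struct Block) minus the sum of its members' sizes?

@0: mip_level [8B, align 8] → 8
@8: depth [4B, align 4] → 12
@12: pitch [4B, align 4] → 16
@16: layer [4B, align 4] → 20
@20: channels [4B, align 4] → 24
@24: stride [1B, align 1] → 25
@25: format [1B, align 1] → 26
+6 tail pad (align 8)
size 32, align 8
data bytes 26, size 32 → padding 6

6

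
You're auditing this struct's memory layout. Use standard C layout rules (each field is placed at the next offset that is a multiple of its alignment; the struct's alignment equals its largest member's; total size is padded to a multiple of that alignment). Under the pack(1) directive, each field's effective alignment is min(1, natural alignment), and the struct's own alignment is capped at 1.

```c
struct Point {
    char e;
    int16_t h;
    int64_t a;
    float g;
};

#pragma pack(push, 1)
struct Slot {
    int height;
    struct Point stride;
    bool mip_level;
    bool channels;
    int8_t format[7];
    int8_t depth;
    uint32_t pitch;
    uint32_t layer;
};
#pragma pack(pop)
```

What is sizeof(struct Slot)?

Point: e at 0 (size 1, align 1) → ends 1; pad 1 to align 2 for h; h at 2 (size 2, align 2) → ends 4; pad 4 to align 8 for a; a at 8 (size 8, align 8) → ends 16; g at 16 (size 4, align 4) → ends 20; tail pad 4 to reach multiple of 8; total 24 bytes, alignment 8
height at 0 (size 4, align 1) → ends 4
stride at 4 (size 24, align 1) → ends 28
mip_level at 28 (size 1, align 1) → ends 29
channels at 29 (size 1, align 1) → ends 30
format at 30 (size 7, align 1) → ends 37
depth at 37 (size 1, align 1) → ends 38
pitch at 38 (size 4, align 1) → ends 42
layer at 42 (size 4, align 1) → ends 46
total 46 bytes, alignment 1

46 bytes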